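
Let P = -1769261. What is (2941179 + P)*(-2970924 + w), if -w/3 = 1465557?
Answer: -8634217197210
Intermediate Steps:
w = -4396671 (w = -3*1465557 = -4396671)
(2941179 + P)*(-2970924 + w) = (2941179 - 1769261)*(-2970924 - 4396671) = 1171918*(-7367595) = -8634217197210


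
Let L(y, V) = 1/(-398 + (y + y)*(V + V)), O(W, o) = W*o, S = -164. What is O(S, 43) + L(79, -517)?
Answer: -1154906041/163770 ≈ -7052.0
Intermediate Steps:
L(y, V) = 1/(-398 + 4*V*y) (L(y, V) = 1/(-398 + (2*y)*(2*V)) = 1/(-398 + 4*V*y))
O(S, 43) + L(79, -517) = -164*43 + 1/(2*(-199 + 2*(-517)*79)) = -7052 + 1/(2*(-199 - 81686)) = -7052 + (½)/(-81885) = -7052 + (½)*(-1/81885) = -7052 - 1/163770 = -1154906041/163770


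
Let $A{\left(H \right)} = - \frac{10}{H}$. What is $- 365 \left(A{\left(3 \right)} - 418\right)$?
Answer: $\frac{461360}{3} \approx 1.5379 \cdot 10^{5}$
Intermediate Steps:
$- 365 \left(A{\left(3 \right)} - 418\right) = - 365 \left(- \frac{10}{3} - 418\right) = \left(-365\right) \left(- \frac{1264}{3}\right) = \frac{461360}{3}$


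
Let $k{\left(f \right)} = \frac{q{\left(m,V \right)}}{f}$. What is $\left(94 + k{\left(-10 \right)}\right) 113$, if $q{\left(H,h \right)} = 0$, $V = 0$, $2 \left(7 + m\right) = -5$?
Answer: $10622$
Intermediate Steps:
$m = - \frac{19}{2}$ ($m = -7 + \frac{1}{2} \left(-5\right) = -7 - \frac{5}{2} = - \frac{19}{2} \approx -9.5$)
$k{\left(f \right)} = 0$ ($k{\left(f \right)} = \frac{0}{f} = 0$)
$\left(94 + k{\left(-10 \right)}\right) 113 = \left(94 + 0\right) 113 = 94 \cdot 113 = 10622$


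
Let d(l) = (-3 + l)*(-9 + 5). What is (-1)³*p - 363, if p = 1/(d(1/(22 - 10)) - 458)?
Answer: -486054/1339 ≈ -363.00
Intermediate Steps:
d(l) = 12 - 4*l (d(l) = (-3 + l)*(-4) = 12 - 4*l)
p = -3/1339 (p = 1/((12 - 4/(22 - 10)) - 458) = 1/((12 - 4/12) - 458) = 1/((12 - 4*1/12) - 458) = 1/((12 - ⅓) - 458) = 1/(35/3 - 458) = 1/(-1339/3) = -3/1339 ≈ -0.0022405)
(-1)³*p - 363 = (-1)³*(-3/1339) - 363 = -1*(-3/1339) - 363 = 3/1339 - 363 = -486054/1339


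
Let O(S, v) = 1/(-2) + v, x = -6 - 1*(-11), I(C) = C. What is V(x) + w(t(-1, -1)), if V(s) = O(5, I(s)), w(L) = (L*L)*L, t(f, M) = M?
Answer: 7/2 ≈ 3.5000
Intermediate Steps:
w(L) = L³ (w(L) = L²*L = L³)
x = 5 (x = -6 + 11 = 5)
O(S, v) = -½ + v
V(s) = -½ + s
V(x) + w(t(-1, -1)) = (-½ + 5) + (-1)³ = 9/2 - 1 = 7/2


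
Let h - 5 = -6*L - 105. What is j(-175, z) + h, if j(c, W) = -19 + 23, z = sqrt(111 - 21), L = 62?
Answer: -468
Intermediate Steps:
z = 3*sqrt(10) (z = sqrt(90) = 3*sqrt(10) ≈ 9.4868)
j(c, W) = 4
h = -472 (h = 5 + (-6*62 - 105) = 5 + (-372 - 105) = 5 - 477 = -472)
j(-175, z) + h = 4 - 472 = -468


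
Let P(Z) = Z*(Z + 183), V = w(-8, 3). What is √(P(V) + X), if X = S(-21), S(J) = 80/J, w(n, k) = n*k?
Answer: 2*I*√421134/21 ≈ 61.805*I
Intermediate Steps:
w(n, k) = k*n
V = -24 (V = 3*(-8) = -24)
P(Z) = Z*(183 + Z)
X = -80/21 (X = 80/(-21) = 80*(-1/21) = -80/21 ≈ -3.8095)
√(P(V) + X) = √(-24*(183 - 24) - 80/21) = √(-24*159 - 80/21) = √(-3816 - 80/21) = √(-80216/21) = 2*I*√421134/21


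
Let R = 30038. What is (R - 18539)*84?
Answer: 965916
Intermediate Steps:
(R - 18539)*84 = (30038 - 18539)*84 = 11499*84 = 965916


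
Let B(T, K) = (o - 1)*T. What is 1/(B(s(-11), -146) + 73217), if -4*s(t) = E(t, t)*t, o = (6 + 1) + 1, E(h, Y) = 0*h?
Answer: 1/73217 ≈ 1.3658e-5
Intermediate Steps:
E(h, Y) = 0
o = 8 (o = 7 + 1 = 8)
s(t) = 0 (s(t) = -0*t = -¼*0 = 0)
B(T, K) = 7*T (B(T, K) = (8 - 1)*T = 7*T)
1/(B(s(-11), -146) + 73217) = 1/(7*0 + 73217) = 1/(0 + 73217) = 1/73217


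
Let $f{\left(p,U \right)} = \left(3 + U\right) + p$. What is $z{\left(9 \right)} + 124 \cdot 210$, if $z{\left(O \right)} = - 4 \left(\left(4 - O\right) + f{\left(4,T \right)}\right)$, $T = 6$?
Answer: $26008$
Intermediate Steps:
$f{\left(p,U \right)} = 3 + U + p$
$z{\left(O \right)} = -68 + 4 O$ ($z{\left(O \right)} = - 4 \left(\left(4 - O\right) + \left(3 + 6 + 4\right)\right) = - 4 \left(\left(4 - O\right) + 13\right) = - 4 \left(17 - O\right) = -68 + 4 O$)
$z{\left(9 \right)} + 124 \cdot 210 = \left(-68 + 4 \cdot 9\right) + 124 \cdot 210 = \left(-68 + 36\right) + 26040 = -32 + 26040 = 26008$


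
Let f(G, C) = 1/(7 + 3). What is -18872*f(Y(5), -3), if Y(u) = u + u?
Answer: -9436/5 ≈ -1887.2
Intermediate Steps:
Y(u) = 2*u
f(G, C) = ⅒ (f(G, C) = 1/10 = ⅒)
-18872*f(Y(5), -3) = -18872*⅒ = -9436/5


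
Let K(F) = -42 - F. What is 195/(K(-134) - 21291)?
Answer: -195/21199 ≈ -0.0091985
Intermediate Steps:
195/(K(-134) - 21291) = 195/((-42 - 1*(-134)) - 21291) = 195/((-42 + 134) - 21291) = 195/(92 - 21291) = 195/(-21199) = 195*(-1/21199) = -195/21199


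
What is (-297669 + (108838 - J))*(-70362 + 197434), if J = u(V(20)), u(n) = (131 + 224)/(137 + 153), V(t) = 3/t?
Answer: -695863363184/29 ≈ -2.3995e+10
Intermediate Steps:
u(n) = 71/58 (u(n) = 355/290 = 355*(1/290) = 71/58)
J = 71/58 ≈ 1.2241
(-297669 + (108838 - J))*(-70362 + 197434) = (-297669 + (108838 - 1*71/58))*(-70362 + 197434) = (-297669 + (108838 - 71/58))*127072 = (-297669 + 6312533/58)*127072 = -10952269/58*127072 = -695863363184/29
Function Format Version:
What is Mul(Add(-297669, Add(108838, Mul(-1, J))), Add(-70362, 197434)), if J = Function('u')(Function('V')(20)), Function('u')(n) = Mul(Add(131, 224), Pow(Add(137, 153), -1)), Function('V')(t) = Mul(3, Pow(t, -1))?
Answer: Rational(-695863363184, 29) ≈ -2.3995e+10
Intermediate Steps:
Function('u')(n) = Rational(71, 58) (Function('u')(n) = Mul(355, Pow(290, -1)) = Mul(355, Rational(1, 290)) = Rational(71, 58))
J = Rational(71, 58) ≈ 1.2241
Mul(Add(-297669, Add(108838, Mul(-1, J))), Add(-70362, 197434)) = Mul(Add(-297669, Add(108838, Mul(-1, Rational(71, 58)))), Add(-70362, 197434)) = Mul(Add(-297669, Add(108838, Rational(-71, 58))), 127072) = Mul(Add(-297669, Rational(6312533, 58)), 127072) = Mul(Rational(-10952269, 58), 127072) = Rational(-695863363184, 29)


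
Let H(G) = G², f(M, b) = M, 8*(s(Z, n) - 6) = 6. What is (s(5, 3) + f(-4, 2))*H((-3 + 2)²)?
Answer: 11/4 ≈ 2.7500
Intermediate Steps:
s(Z, n) = 27/4 (s(Z, n) = 6 + (⅛)*6 = 6 + ¾ = 27/4)
(s(5, 3) + f(-4, 2))*H((-3 + 2)²) = (27/4 - 4)*((-3 + 2)²)² = 11*((-1)²)²/4 = (11/4)*1² = (11/4)*1 = 11/4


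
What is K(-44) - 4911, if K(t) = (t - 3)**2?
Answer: -2702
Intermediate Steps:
K(t) = (-3 + t)**2
K(-44) - 4911 = (-3 - 44)**2 - 4911 = (-47)**2 - 4911 = 2209 - 4911 = -2702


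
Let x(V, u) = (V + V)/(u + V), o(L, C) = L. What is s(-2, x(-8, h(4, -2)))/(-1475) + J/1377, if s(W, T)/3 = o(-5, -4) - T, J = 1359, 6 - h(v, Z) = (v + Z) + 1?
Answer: 1132444/1128375 ≈ 1.0036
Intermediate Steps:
h(v, Z) = 5 - Z - v (h(v, Z) = 6 - ((v + Z) + 1) = 6 - ((Z + v) + 1) = 6 - (1 + Z + v) = 6 + (-1 - Z - v) = 5 - Z - v)
x(V, u) = 2*V/(V + u) (x(V, u) = (2*V)/(V + u) = 2*V/(V + u))
s(W, T) = -15 - 3*T (s(W, T) = 3*(-5 - T) = -15 - 3*T)
s(-2, x(-8, h(4, -2)))/(-1475) + J/1377 = (-15 - 6*(-8)/(-8 + (5 - 1*(-2) - 1*4)))/(-1475) + 1359/1377 = (-15 - 6*(-8)/(-8 + (5 + 2 - 4)))*(-1/1475) + 1359*(1/1377) = (-15 - 6*(-8)/(-8 + 3))*(-1/1475) + 151/153 = (-15 - 6*(-8)/(-5))*(-1/1475) + 151/153 = (-15 - 6*(-8)*(-1)/5)*(-1/1475) + 151/153 = (-15 - 3*16/5)*(-1/1475) + 151/153 = (-15 - 48/5)*(-1/1475) + 151/153 = -123/5*(-1/1475) + 151/153 = 123/7375 + 151/153 = 1132444/1128375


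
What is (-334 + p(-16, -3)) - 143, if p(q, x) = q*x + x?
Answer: -432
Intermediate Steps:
p(q, x) = x + q*x
(-334 + p(-16, -3)) - 143 = (-334 - 3*(1 - 16)) - 143 = (-334 - 3*(-15)) - 143 = (-334 + 45) - 143 = -289 - 143 = -432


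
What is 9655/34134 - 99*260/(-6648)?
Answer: 19641575/4727559 ≈ 4.1547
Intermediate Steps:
9655/34134 - 99*260/(-6648) = 9655*(1/34134) - 25740*(-1/6648) = 9655/34134 + 2145/554 = 19641575/4727559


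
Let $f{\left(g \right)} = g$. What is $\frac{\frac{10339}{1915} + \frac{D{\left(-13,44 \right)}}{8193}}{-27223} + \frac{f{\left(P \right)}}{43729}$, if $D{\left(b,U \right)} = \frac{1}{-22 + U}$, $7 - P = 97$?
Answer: $- \frac{132455025696223}{58700513866438290} \approx -0.0022565$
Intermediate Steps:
$P = -90$ ($P = 7 - 97 = -90$)
$\frac{\frac{10339}{1915} + \frac{D{\left(-13,44 \right)}}{8193}}{-27223} + \frac{f{\left(P \right)}}{43729} = \frac{\frac{10339}{1915} + \frac{1}{\left(-22 + 44\right) 8193}}{-27223} - \frac{90}{43729} = \left(10339 \cdot \frac{1}{1915} + \frac{1}{22} \cdot \frac{1}{8193}\right) \left(- \frac{1}{27223}\right) - \frac{90}{43729} = \left(\frac{10339}{1915} + \frac{1}{22} \cdot \frac{1}{8193}\right) \left(- \frac{1}{27223}\right) - \frac{90}{43729} = \left(\frac{10339}{1915} + \frac{1}{180246}\right) \left(- \frac{1}{27223}\right) - \frac{90}{43729} = \frac{1863565309}{345171090} \left(- \frac{1}{27223}\right) - \frac{90}{43729} = - \frac{1863565309}{9396592583070} - \frac{90}{43729} = - \frac{132455025696223}{58700513866438290}$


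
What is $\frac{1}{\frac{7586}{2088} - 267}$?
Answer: $- \frac{1044}{274955} \approx -0.003797$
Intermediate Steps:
$\frac{1}{\frac{7586}{2088} - 267} = \frac{1}{7586 \cdot \frac{1}{2088} + \left(-1652 + 1385\right)} = \frac{1}{\frac{3793}{1044} - 267} = \frac{1}{- \frac{274955}{1044}} = - \frac{1044}{274955}$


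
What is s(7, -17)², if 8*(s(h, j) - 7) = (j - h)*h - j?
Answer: 9025/64 ≈ 141.02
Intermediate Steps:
s(h, j) = 7 - j/8 + h*(j - h)/8 (s(h, j) = 7 + ((j - h)*h - j)/8 = 7 + (h*(j - h) - j)/8 = 7 + (-j + h*(j - h))/8 = 7 + (-j/8 + h*(j - h)/8) = 7 - j/8 + h*(j - h)/8)
s(7, -17)² = (7 - ⅛*(-17) - ⅛*7² + (⅛)*7*(-17))² = (7 + 17/8 - ⅛*49 - 119/8)² = (7 + 17/8 - 49/8 - 119/8)² = (-95/8)² = 9025/64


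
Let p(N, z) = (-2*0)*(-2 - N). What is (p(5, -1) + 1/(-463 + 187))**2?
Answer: 1/76176 ≈ 1.3127e-5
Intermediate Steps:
p(N, z) = 0 (p(N, z) = 0*(-2 - N) = 0)
(p(5, -1) + 1/(-463 + 187))**2 = (0 + 1/(-463 + 187))**2 = (0 + 1/(-276))**2 = (0 - 1/276)**2 = (-1/276)**2 = 1/76176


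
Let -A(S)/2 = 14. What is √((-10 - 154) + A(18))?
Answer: 8*I*√3 ≈ 13.856*I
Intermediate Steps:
A(S) = -28 (A(S) = -2*14 = -28)
√((-10 - 154) + A(18)) = √((-10 - 154) - 28) = √(-164 - 28) = √(-192) = 8*I*√3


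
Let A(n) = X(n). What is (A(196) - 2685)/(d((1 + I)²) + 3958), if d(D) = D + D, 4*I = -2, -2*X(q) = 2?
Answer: -5372/7917 ≈ -0.67854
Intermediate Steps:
X(q) = -1 (X(q) = -½*2 = -1)
I = -½ (I = (¼)*(-2) = -½ ≈ -0.50000)
A(n) = -1
d(D) = 2*D
(A(196) - 2685)/(d((1 + I)²) + 3958) = (-1 - 2685)/(2*(1 - ½)² + 3958) = -2686/(2*(½)² + 3958) = -2686/(2*(¼) + 3958) = -2686/(½ + 3958) = -2686/7917/2 = -2686*2/7917 = -5372/7917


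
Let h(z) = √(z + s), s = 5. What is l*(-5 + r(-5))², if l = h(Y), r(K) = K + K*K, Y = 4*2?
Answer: 225*√13 ≈ 811.25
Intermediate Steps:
Y = 8
r(K) = K + K²
h(z) = √(5 + z) (h(z) = √(z + 5) = √(5 + z))
l = √13 (l = √(5 + 8) = √13 ≈ 3.6056)
l*(-5 + r(-5))² = √13*(-5 - 5*(1 - 5))² = √13*(-5 - 5*(-4))² = √13*(-5 + 20)² = √13*15² = √13*225 = 225*√13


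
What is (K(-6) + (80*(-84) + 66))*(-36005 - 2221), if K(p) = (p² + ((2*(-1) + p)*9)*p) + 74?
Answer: 233637312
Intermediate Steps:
K(p) = 74 + p² + p*(-18 + 9*p) (K(p) = (p² + ((-2 + p)*9)*p) + 74 = (p² + (-18 + 9*p)*p) + 74 = (p² + p*(-18 + 9*p)) + 74 = 74 + p² + p*(-18 + 9*p))
(K(-6) + (80*(-84) + 66))*(-36005 - 2221) = ((74 - 18*(-6) + 10*(-6)²) + (80*(-84) + 66))*(-36005 - 2221) = ((74 + 108 + 10*36) + (-6720 + 66))*(-38226) = ((74 + 108 + 360) - 6654)*(-38226) = (542 - 6654)*(-38226) = -6112*(-38226) = 233637312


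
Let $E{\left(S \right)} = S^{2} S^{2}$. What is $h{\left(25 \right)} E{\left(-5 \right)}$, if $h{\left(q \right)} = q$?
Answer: $15625$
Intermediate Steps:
$E{\left(S \right)} = S^{4}$
$h{\left(25 \right)} E{\left(-5 \right)} = 25 \left(-5\right)^{4} = 25 \cdot 625 = 15625$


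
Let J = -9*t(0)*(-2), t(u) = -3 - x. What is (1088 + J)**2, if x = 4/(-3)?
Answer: 1119364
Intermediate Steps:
x = -4/3 (x = 4*(-1/3) = -4/3 ≈ -1.3333)
t(u) = -5/3 (t(u) = -3 - 1*(-4/3) = -3 + 4/3 = -5/3)
J = -30 (J = -9*(-5/3)*(-2) = 15*(-2) = -30)
(1088 + J)**2 = (1088 - 30)**2 = 1058**2 = 1119364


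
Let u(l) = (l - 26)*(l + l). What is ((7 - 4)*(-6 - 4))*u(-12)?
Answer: -27360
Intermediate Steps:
u(l) = 2*l*(-26 + l) (u(l) = (-26 + l)*(2*l) = 2*l*(-26 + l))
((7 - 4)*(-6 - 4))*u(-12) = ((7 - 4)*(-6 - 4))*(2*(-12)*(-26 - 12)) = (3*(-10))*(2*(-12)*(-38)) = -30*912 = -27360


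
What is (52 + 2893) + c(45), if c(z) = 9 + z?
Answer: 2999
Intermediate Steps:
(52 + 2893) + c(45) = (52 + 2893) + (9 + 45) = 2945 + 54 = 2999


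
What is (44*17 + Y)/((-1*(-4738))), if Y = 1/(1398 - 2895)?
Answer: 48685/308382 ≈ 0.15787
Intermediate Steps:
Y = -1/1497 (Y = 1/(-1497) = -1/1497 ≈ -0.00066800)
(44*17 + Y)/((-1*(-4738))) = (44*17 - 1/1497)/((-1*(-4738))) = (748 - 1/1497)/4738 = (1119755/1497)*(1/4738) = 48685/308382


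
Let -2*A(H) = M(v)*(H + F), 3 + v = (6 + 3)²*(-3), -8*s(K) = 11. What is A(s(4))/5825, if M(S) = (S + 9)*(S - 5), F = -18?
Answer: 1844097/18640 ≈ 98.932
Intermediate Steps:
s(K) = -11/8 (s(K) = -⅛*11 = -11/8)
v = -246 (v = -3 + (6 + 3)²*(-3) = -3 + 9²*(-3) = -3 + 81*(-3) = -3 - 243 = -246)
M(S) = (-5 + S)*(9 + S) (M(S) = (9 + S)*(-5 + S) = (-5 + S)*(9 + S))
A(H) = 535383 - 59487*H/2 (A(H) = -(-45 + (-246)² + 4*(-246))*(H - 18)/2 = -(-45 + 60516 - 984)*(-18 + H)/2 = -59487*(-18 + H)/2 = -(-1070766 + 59487*H)/2 = 535383 - 59487*H/2)
A(s(4))/5825 = (535383 - 59487/2*(-11/8))/5825 = (535383 + 654357/16)*(1/5825) = (9220485/16)*(1/5825) = 1844097/18640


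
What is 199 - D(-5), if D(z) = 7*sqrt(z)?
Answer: 199 - 7*I*sqrt(5) ≈ 199.0 - 15.652*I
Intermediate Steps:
199 - D(-5) = 199 - 7*sqrt(-5) = 199 - 7*I*sqrt(5)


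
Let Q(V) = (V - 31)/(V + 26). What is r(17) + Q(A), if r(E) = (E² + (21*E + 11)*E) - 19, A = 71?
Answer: 633062/97 ≈ 6526.4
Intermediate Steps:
Q(V) = (-31 + V)/(26 + V)
r(E) = -19 + E² + E*(11 + 21*E) (r(E) = (E² + (11 + 21*E)*E) - 19 = (E² + E*(11 + 21*E)) - 19 = -19 + E² + E*(11 + 21*E))
r(17) + Q(A) = (-19 + 11*17 + 22*17²) + (-31 + 71)/(26 + 71) = (-19 + 187 + 22*289) + 40/97 = (-19 + 187 + 6358) + (1/97)*40 = 6526 + 40/97 = 633062/97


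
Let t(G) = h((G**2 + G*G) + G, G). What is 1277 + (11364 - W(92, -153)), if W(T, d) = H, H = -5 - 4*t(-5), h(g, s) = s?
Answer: 12626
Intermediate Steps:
t(G) = G
H = 15 (H = -5 - 4*(-5) = -5 + 20 = 15)
W(T, d) = 15
1277 + (11364 - W(92, -153)) = 1277 + (11364 - 1*15) = 1277 + (11364 - 15) = 1277 + 11349 = 12626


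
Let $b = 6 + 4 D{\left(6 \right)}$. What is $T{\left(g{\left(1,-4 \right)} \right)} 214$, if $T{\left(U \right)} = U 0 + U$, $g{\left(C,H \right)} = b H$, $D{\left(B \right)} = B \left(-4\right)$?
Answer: $77040$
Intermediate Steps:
$D{\left(B \right)} = - 4 B$
$b = -90$ ($b = 6 + 4 \left(\left(-4\right) 6\right) = 6 + 4 \left(-24\right) = 6 - 96 = -90$)
$g{\left(C,H \right)} = - 90 H$
$T{\left(U \right)} = U$ ($T{\left(U \right)} = 0 + U = U$)
$T{\left(g{\left(1,-4 \right)} \right)} 214 = \left(-90\right) \left(-4\right) 214 = 360 \cdot 214 = 77040$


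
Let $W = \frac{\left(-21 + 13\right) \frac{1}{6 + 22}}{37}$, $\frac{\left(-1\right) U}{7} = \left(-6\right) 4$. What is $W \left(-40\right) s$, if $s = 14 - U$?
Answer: $- \frac{1760}{37} \approx -47.568$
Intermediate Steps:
$U = 168$ ($U = - 7 \left(\left(-6\right) 4\right) = \left(-7\right) \left(-24\right) = 168$)
$s = -154$ ($s = 14 - 168 = -154$)
$W = - \frac{2}{259}$ ($W = - \frac{8}{28} \cdot \frac{1}{37} = \left(-8\right) \frac{1}{28} \cdot \frac{1}{37} = \left(- \frac{2}{7}\right) \frac{1}{37} = - \frac{2}{259} \approx -0.007722$)
$W \left(-40\right) s = \left(- \frac{2}{259}\right) \left(-40\right) \left(-154\right) = \frac{80}{259} \left(-154\right) = - \frac{1760}{37}$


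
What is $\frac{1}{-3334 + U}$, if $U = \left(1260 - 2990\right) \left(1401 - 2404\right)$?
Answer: $\frac{1}{1731856} \approx 5.7742 \cdot 10^{-7}$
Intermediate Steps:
$U = 1735190$ ($U = \left(-1730\right) \left(-1003\right) = 1735190$)
$\frac{1}{-3334 + U} = \frac{1}{-3334 + 1735190} = \frac{1}{1731856}$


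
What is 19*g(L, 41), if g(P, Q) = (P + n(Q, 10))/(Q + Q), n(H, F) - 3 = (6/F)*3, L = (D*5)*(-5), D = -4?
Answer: 4978/205 ≈ 24.283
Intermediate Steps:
L = 100 (L = -4*5*(-5) = -20*(-5) = 100)
n(H, F) = 3 + 18/F (n(H, F) = 3 + (6/F)*3 = 3 + 18/F)
g(P, Q) = (24/5 + P)/(2*Q) (g(P, Q) = (P + (3 + 18/10))/(Q + Q) = (P + (3 + 18*(⅒)))/((2*Q)) = (P + (3 + 9/5))*(1/(2*Q)) = (P + 24/5)*(1/(2*Q)) = (24/5 + P)*(1/(2*Q)) = (24/5 + P)/(2*Q))
19*g(L, 41) = 19*((⅒)*(24 + 5*100)/41) = 19*((⅒)*(1/41)*(24 + 500)) = 19*((⅒)*(1/41)*524) = 19*(262/205) = 4978/205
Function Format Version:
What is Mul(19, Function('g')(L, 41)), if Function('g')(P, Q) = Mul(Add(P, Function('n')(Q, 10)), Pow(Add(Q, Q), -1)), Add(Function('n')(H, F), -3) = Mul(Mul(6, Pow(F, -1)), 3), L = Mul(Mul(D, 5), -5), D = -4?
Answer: Rational(4978, 205) ≈ 24.283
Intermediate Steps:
L = 100 (L = Mul(Mul(-4, 5), -5) = Mul(-20, -5) = 100)
Function('n')(H, F) = Add(3, Mul(18, Pow(F, -1))) (Function('n')(H, F) = Add(3, Mul(Mul(6, Pow(F, -1)), 3)) = Add(3, Mul(18, Pow(F, -1))))
Function('g')(P, Q) = Mul(Rational(1, 2), Pow(Q, -1), Add(Rational(24, 5), P)) (Function('g')(P, Q) = Mul(Add(P, Add(3, Mul(18, Pow(10, -1)))), Pow(Add(Q, Q), -1)) = Mul(Add(P, Add(3, Mul(18, Rational(1, 10)))), Pow(Mul(2, Q), -1)) = Mul(Add(P, Add(3, Rational(9, 5))), Mul(Rational(1, 2), Pow(Q, -1))) = Mul(Add(P, Rational(24, 5)), Mul(Rational(1, 2), Pow(Q, -1))) = Mul(Add(Rational(24, 5), P), Mul(Rational(1, 2), Pow(Q, -1))) = Mul(Rational(1, 2), Pow(Q, -1), Add(Rational(24, 5), P)))
Mul(19, Function('g')(L, 41)) = Mul(19, Mul(Rational(1, 10), Pow(41, -1), Add(24, Mul(5, 100)))) = Mul(19, Mul(Rational(1, 10), Rational(1, 41), Add(24, 500))) = Mul(19, Mul(Rational(1, 10), Rational(1, 41), 524)) = Mul(19, Rational(262, 205)) = Rational(4978, 205)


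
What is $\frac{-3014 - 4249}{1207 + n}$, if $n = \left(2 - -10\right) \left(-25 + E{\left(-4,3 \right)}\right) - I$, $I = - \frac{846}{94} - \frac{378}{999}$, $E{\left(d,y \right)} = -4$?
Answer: $- \frac{9953}{1190} \approx -8.3639$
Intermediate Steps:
$I = - \frac{347}{37}$ ($I = \left(-846\right) \frac{1}{94} - \frac{14}{37} = -9 - \frac{14}{37} = - \frac{347}{37} \approx -9.3784$)
$n = - \frac{12529}{37}$ ($n = \left(2 - -10\right) \left(-25 - 4\right) - - \frac{347}{37} = \left(2 + 10\right) \left(-29\right) + \frac{347}{37} = 12 \left(-29\right) + \frac{347}{37} = -348 + \frac{347}{37} = - \frac{12529}{37} \approx -338.62$)
$\frac{-3014 - 4249}{1207 + n} = \frac{-3014 - 4249}{1207 - \frac{12529}{37}} = - \frac{7263}{\frac{32130}{37}} = \left(-7263\right) \frac{37}{32130} = - \frac{9953}{1190}$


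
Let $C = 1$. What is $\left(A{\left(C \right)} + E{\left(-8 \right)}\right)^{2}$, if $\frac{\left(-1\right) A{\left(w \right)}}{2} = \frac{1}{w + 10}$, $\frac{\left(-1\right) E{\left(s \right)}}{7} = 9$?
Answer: $\frac{483025}{121} \approx 3991.9$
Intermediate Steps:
$E{\left(s \right)} = -63$ ($E{\left(s \right)} = \left(-7\right) 9 = -63$)
$A{\left(w \right)} = - \frac{2}{10 + w}$ ($A{\left(w \right)} = - \frac{2}{w + 10} = - \frac{2}{10 + w}$)
$\left(A{\left(C \right)} + E{\left(-8 \right)}\right)^{2} = \left(- \frac{2}{10 + 1} - 63\right)^{2} = \left(- \frac{2}{11} - 63\right)^{2} = \left(- \frac{695}{11}\right)^{2} = \frac{483025}{121}$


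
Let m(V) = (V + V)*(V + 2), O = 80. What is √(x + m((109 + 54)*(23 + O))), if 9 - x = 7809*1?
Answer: √563800398 ≈ 23744.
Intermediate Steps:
x = -7800 (x = 9 - 7809 = -7800)
m(V) = 2*V*(2 + V) (m(V) = (2*V)*(2 + V) = 2*V*(2 + V))
√(x + m((109 + 54)*(23 + O))) = √(-7800 + 2*((109 + 54)*(23 + 80))*(2 + (109 + 54)*(23 + 80))) = √(-7800 + 2*(163*103)*(2 + 163*103)) = √(-7800 + 2*16789*(2 + 16789)) = √(-7800 + 2*16789*16791) = √(-7800 + 563808198) = √563800398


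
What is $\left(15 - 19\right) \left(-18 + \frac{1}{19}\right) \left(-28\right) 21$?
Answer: $- \frac{802032}{19} \approx -42212.0$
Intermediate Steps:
$\left(15 - 19\right) \left(-18 + \frac{1}{19}\right) \left(-28\right) 21 = - 4 \left(-18 + \frac{1}{19}\right) \left(-28\right) 21 = \left(-4\right) \left(- \frac{341}{19}\right) \left(-28\right) 21 = \frac{1364}{19} \left(-28\right) 21 = \left(- \frac{38192}{19}\right) 21 = - \frac{802032}{19}$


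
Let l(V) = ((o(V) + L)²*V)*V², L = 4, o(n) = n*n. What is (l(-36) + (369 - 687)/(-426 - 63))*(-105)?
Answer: 1349494473588870/163 ≈ 8.2791e+12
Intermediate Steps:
o(n) = n²
l(V) = V³*(4 + V²)² (l(V) = ((V² + 4)²*V)*V² = ((4 + V²)²*V)*V² = (V*(4 + V²)²)*V² = V³*(4 + V²)²)
(l(-36) + (369 - 687)/(-426 - 63))*(-105) = ((-36)³*(4 + (-36)²)² + (369 - 687)/(-426 - 63))*(-105) = (-46656*(4 + 1296)² - 318/(-489))*(-105) = (-46656*1300² - 318*(-1/489))*(-105) = (-46656*1690000 + 106/163)*(-105) = (-78848640000 + 106/163)*(-105) = -12852328319894/163*(-105) = 1349494473588870/163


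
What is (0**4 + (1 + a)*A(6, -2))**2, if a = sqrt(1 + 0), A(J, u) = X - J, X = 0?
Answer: 144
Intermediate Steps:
A(J, u) = -J (A(J, u) = 0 - J = -J)
a = 1 (a = sqrt(1) = 1)
(0**4 + (1 + a)*A(6, -2))**2 = (0**4 + (1 + 1)*(-1*6))**2 = (0 + 2*(-6))**2 = (0 - 12)**2 = (-12)**2 = 144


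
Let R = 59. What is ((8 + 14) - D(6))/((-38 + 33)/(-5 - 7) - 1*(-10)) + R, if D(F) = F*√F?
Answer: 7639/125 - 72*√6/125 ≈ 59.701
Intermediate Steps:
D(F) = F^(3/2)
((8 + 14) - D(6))/((-38 + 33)/(-5 - 7) - 1*(-10)) + R = ((8 + 14) - 6^(3/2))/((-38 + 33)/(-5 - 7) - 1*(-10)) + 59 = (22 - 6*√6)/(-5/(-12) + 10) + 59 = (22 - 6*√6)/(-5*(-1/12) + 10) + 59 = (22 - 6*√6)/(5/12 + 10) + 59 = (22 - 6*√6)/(125/12) + 59 = (22 - 6*√6)*(12/125) + 59 = (264/125 - 72*√6/125) + 59 = 7639/125 - 72*√6/125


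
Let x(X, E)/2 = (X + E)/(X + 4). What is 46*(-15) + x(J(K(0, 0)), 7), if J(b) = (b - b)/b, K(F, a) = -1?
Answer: -1373/2 ≈ -686.50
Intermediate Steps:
J(b) = 0 (J(b) = 0/b = 0)
x(X, E) = 2*(E + X)/(4 + X) (x(X, E) = 2*((X + E)/(X + 4)) = 2*((E + X)/(4 + X)) = 2*(E + X)/(4 + X))
46*(-15) + x(J(K(0, 0)), 7) = 46*(-15) + 2*(7 + 0)/(4 + 0) = -690 + 2*7/4 = -690 + 2*(¼)*7 = -690 + 7/2 = -1373/2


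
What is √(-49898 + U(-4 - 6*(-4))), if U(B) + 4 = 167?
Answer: 7*I*√1015 ≈ 223.01*I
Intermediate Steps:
U(B) = 163 (U(B) = -4 + 167 = 163)
√(-49898 + U(-4 - 6*(-4))) = √(-49898 + 163) = √(-49735) = 7*I*√1015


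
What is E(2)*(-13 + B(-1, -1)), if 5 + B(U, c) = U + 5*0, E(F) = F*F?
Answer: -76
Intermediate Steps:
E(F) = F²
B(U, c) = -5 + U (B(U, c) = -5 + (U + 5*0) = -5 + (U + 0) = -5 + U)
E(2)*(-13 + B(-1, -1)) = 2²*(-13 + (-5 - 1)) = 4*(-13 - 6) = 4*(-19) = -76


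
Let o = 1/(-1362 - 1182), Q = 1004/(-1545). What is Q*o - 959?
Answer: -942332329/982620 ≈ -959.00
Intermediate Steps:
Q = -1004/1545 (Q = 1004*(-1/1545) = -1004/1545 ≈ -0.64984)
o = -1/2544 (o = 1/(-2544) = -1/2544 ≈ -0.00039308)
Q*o - 959 = -1004/1545*(-1/2544) - 959 = 251/982620 - 959 = -942332329/982620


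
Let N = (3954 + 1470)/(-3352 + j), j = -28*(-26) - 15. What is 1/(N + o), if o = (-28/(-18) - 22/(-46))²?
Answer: 113078511/235326023 ≈ 0.48052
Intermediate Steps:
j = 713 (j = 728 - 15 = 713)
N = -5424/2639 (N = (3954 + 1470)/(-3352 + 713) = 5424/(-2639) = 5424*(-1/2639) = -5424/2639 ≈ -2.0553)
o = 177241/42849 (o = (-28*(-1/18) - 22*(-1/46))² = (14/9 + 11/23)² = (421/207)² = 177241/42849 ≈ 4.1364)
1/(N + o) = 1/(-5424/2639 + 177241/42849) = 1/(235326023/113078511) = 113078511/235326023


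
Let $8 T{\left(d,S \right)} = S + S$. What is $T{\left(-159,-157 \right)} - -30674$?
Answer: $\frac{122539}{4} \approx 30635.0$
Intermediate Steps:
$T{\left(d,S \right)} = \frac{S}{4}$ ($T{\left(d,S \right)} = \frac{S + S}{8} = \frac{2 S}{8} = \frac{S}{4}$)
$T{\left(-159,-157 \right)} - -30674 = \frac{1}{4} \left(-157\right) - -30674 = - \frac{157}{4} + 30674 = \frac{122539}{4}$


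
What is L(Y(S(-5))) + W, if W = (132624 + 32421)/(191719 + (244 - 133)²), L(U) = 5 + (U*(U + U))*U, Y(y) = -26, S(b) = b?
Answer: -1434245767/40808 ≈ -35146.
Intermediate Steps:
L(U) = 5 + 2*U³ (L(U) = 5 + (U*(2*U))*U = 5 + (2*U²)*U = 5 + 2*U³)
W = 33009/40808 (W = 165045/(191719 + 111²) = 165045/(191719 + 12321) = 165045/204040 = 165045*(1/204040) = 33009/40808 ≈ 0.80889)
L(Y(S(-5))) + W = (5 + 2*(-26)³) + 33009/40808 = (5 + 2*(-17576)) + 33009/40808 = (5 - 35152) + 33009/40808 = -35147 + 33009/40808 = -1434245767/40808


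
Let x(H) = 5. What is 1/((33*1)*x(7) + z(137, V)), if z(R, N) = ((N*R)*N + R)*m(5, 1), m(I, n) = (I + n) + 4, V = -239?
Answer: 1/78257305 ≈ 1.2778e-8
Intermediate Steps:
m(I, n) = 4 + I + n
z(R, N) = 10*R + 10*R*N**2 (z(R, N) = ((N*R)*N + R)*(4 + 5 + 1) = (R*N**2 + R)*10 = (R + R*N**2)*10 = 10*R + 10*R*N**2)
1/((33*1)*x(7) + z(137, V)) = 1/((33*1)*5 + 10*137*(1 + (-239)**2)) = 1/(33*5 + 10*137*(1 + 57121)) = 1/(165 + 10*137*57122) = 1/(165 + 78257140) = 1/78257305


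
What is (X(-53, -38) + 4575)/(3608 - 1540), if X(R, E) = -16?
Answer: 97/44 ≈ 2.2045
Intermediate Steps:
(X(-53, -38) + 4575)/(3608 - 1540) = (-16 + 4575)/(3608 - 1540) = 4559/2068 = 4559*(1/2068) = 97/44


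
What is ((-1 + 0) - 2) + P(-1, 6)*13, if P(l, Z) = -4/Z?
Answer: -35/3 ≈ -11.667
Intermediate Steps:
((-1 + 0) - 2) + P(-1, 6)*13 = ((-1 + 0) - 2) - 4/6*13 = (-1 - 2) - 4*1/6*13 = -3 - 2/3*13 = -3 - 26/3 = -35/3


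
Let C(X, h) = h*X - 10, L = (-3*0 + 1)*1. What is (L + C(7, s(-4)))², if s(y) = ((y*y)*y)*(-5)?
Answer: 4977361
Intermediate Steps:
s(y) = -5*y³ (s(y) = (y²*y)*(-5) = y³*(-5) = -5*y³)
L = 1 (L = (0 + 1)*1 = 1*1 = 1)
C(X, h) = -10 + X*h (C(X, h) = X*h - 10 = -10 + X*h)
(L + C(7, s(-4)))² = (1 + (-10 + 7*(-5*(-4)³)))² = (1 + (-10 + 7*(-5*(-64))))² = (1 + (-10 + 7*320))² = (1 + (-10 + 2240))² = (1 + 2230)² = 2231² = 4977361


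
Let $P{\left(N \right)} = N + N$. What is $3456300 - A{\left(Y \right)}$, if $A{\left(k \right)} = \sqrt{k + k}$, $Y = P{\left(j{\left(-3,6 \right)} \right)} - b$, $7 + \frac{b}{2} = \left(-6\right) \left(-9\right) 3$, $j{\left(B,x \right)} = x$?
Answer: $3456300 - 2 i \sqrt{149} \approx 3.4563 \cdot 10^{6} - 24.413 i$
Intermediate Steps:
$P{\left(N \right)} = 2 N$
$b = 310$ ($b = -14 + 2 \left(-6\right) \left(-9\right) 3 = -14 + 2 \cdot 54 \cdot 3 = -14 + 2 \cdot 162 = -14 + 324 = 310$)
$Y = -298$ ($Y = 2 \cdot 6 - 310 = 12 - 310 = -298$)
$A{\left(k \right)} = \sqrt{2} \sqrt{k}$ ($A{\left(k \right)} = \sqrt{2 k} = \sqrt{2} \sqrt{k}$)
$3456300 - A{\left(Y \right)} = 3456300 - \sqrt{2} \sqrt{-298} = 3456300 - \sqrt{2} i \sqrt{298} = 3456300 - 2 i \sqrt{149}$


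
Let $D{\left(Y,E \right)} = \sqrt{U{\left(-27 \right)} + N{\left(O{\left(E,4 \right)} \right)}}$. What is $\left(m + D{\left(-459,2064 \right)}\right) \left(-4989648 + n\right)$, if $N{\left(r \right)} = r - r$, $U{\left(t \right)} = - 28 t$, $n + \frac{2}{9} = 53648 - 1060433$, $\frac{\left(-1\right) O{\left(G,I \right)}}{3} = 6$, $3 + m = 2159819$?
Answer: $- \frac{116560731746584}{9} - \frac{107935798 \sqrt{21}}{3} \approx -1.2951 \cdot 10^{13}$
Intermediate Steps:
$m = 2159816$ ($m = -3 + 2159819 = 2159816$)
$O{\left(G,I \right)} = -18$ ($O{\left(G,I \right)} = \left(-3\right) 6 = -18$)
$n = - \frac{9061067}{9}$ ($n = - \frac{2}{9} + \left(53648 - 1060433\right) = - \frac{2}{9} - 1006785 = - \frac{9061067}{9} \approx -1.0068 \cdot 10^{6}$)
$N{\left(r \right)} = 0$
$D{\left(Y,E \right)} = 6 \sqrt{21}$ ($D{\left(Y,E \right)} = \sqrt{\left(-28\right) \left(-27\right) + 0} = \sqrt{756 + 0} = \sqrt{756} = 6 \sqrt{21}$)
$\left(m + D{\left(-459,2064 \right)}\right) \left(-4989648 + n\right) = \left(2159816 + 6 \sqrt{21}\right) \left(-4989648 - \frac{9061067}{9}\right) = \left(2159816 + 6 \sqrt{21}\right) \left(- \frac{53967899}{9}\right) = - \frac{116560731746584}{9} - \frac{107935798 \sqrt{21}}{3}$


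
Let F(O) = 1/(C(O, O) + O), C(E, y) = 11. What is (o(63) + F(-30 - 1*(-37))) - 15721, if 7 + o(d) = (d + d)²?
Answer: 2665/18 ≈ 148.06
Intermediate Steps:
o(d) = -7 + 4*d² (o(d) = -7 + (d + d)² = -7 + (2*d)² = -7 + 4*d²)
F(O) = 1/(11 + O)
(o(63) + F(-30 - 1*(-37))) - 15721 = ((-7 + 4*63²) + 1/(11 + (-30 - 1*(-37)))) - 15721 = ((-7 + 4*3969) + 1/(11 + (-30 + 37))) - 15721 = ((-7 + 15876) + 1/(11 + 7)) - 15721 = (15869 + 1/18) - 15721 = 285643/18 - 15721 = 2665/18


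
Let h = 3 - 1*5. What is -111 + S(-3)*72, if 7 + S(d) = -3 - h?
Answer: -687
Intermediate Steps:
h = -2 (h = 3 - 5 = -2)
S(d) = -8 (S(d) = -7 + (-3 - 1*(-2)) = -7 + (-3 + 2) = -7 - 1 = -8)
-111 + S(-3)*72 = -111 - 8*72 = -111 - 576 = -687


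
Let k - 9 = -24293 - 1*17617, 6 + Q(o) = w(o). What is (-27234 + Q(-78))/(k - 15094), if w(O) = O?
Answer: 27318/56995 ≈ 0.47931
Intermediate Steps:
Q(o) = -6 + o
k = -41901 (k = 9 + (-24293 - 1*17617) = 9 + (-24293 - 17617) = 9 - 41910 = -41901)
(-27234 + Q(-78))/(k - 15094) = (-27234 + (-6 - 78))/(-41901 - 15094) = (-27234 - 84)/(-56995) = -27318*(-1/56995) = 27318/56995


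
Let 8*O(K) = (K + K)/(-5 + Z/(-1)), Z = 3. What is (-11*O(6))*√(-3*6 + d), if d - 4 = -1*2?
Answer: 33*I/4 ≈ 8.25*I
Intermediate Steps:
d = 2 (d = 4 - 1*2 = 4 - 2 = 2)
O(K) = -K/32 (O(K) = ((K + K)/(-5 + 3/(-1)))/8 = ((2*K)/(-5 + 3*(-1)))/8 = ((2*K)/(-5 - 3))/8 = ((2*K)/(-8))/8 = ((2*K)*(-⅛))/8 = (-K/4)/8 = -K/32)
(-11*O(6))*√(-3*6 + d) = (-(-11)*6/32)*√(-3*6 + 2) = (-11*(-3/16))*√(-18 + 2) = 33*√(-16)/16 = 33*(4*I)/16 = 33*I/4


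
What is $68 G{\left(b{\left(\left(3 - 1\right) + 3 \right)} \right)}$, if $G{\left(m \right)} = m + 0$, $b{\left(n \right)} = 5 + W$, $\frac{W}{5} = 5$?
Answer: $2040$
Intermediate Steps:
$W = 25$ ($W = 5 \cdot 5 = 25$)
$b{\left(n \right)} = 30$ ($b{\left(n \right)} = 5 + 25 = 30$)
$G{\left(m \right)} = m$
$68 G{\left(b{\left(\left(3 - 1\right) + 3 \right)} \right)} = 68 \cdot 30 = 2040$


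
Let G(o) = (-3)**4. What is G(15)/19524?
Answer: 27/6508 ≈ 0.0041487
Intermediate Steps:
G(o) = 81
G(15)/19524 = 81/19524 = 81*(1/19524) = 27/6508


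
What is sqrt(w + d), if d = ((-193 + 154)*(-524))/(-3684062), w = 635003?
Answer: 5*sqrt(86184592822519085)/1842031 ≈ 796.87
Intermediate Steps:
d = -10218/1842031 (d = -39*(-524)*(-1/3684062) = 20436*(-1/3684062) = -10218/1842031 ≈ -0.0055471)
sqrt(w + d) = sqrt(635003 - 10218/1842031) = sqrt(1169695200875/1842031) = 5*sqrt(86184592822519085)/1842031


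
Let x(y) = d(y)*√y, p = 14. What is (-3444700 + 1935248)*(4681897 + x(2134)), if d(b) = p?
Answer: -7067098790444 - 21132328*√2134 ≈ -7.0681e+12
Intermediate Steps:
d(b) = 14
x(y) = 14*√y
(-3444700 + 1935248)*(4681897 + x(2134)) = (-3444700 + 1935248)*(4681897 + 14*√2134) = -1509452*(4681897 + 14*√2134) = -7067098790444 - 21132328*√2134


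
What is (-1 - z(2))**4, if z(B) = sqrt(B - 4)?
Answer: (1 + I*sqrt(2))**4 ≈ -7.0 - 5.6569*I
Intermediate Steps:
z(B) = sqrt(-4 + B)
(-1 - z(2))**4 = (-1 - sqrt(-4 + 2))**4 = (-1 - sqrt(-2))**4 = (-1 - I*sqrt(2))**4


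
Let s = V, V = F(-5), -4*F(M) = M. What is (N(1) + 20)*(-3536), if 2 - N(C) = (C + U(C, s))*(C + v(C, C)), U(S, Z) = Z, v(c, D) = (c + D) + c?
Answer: -45968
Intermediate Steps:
F(M) = -M/4
V = 5/4 (V = -1/4*(-5) = 5/4 ≈ 1.2500)
s = 5/4 ≈ 1.2500
v(c, D) = D + 2*c (v(c, D) = (D + c) + c = D + 2*c)
N(C) = 2 - 4*C*(5/4 + C) (N(C) = 2 - (C + 5/4)*(C + (C + 2*C)) = 2 - (5/4 + C)*(C + 3*C) = 2 - (5/4 + C)*4*C = 2 - 4*C*(5/4 + C))
(N(1) + 20)*(-3536) = ((2 - 5*1 - 4*1**2) + 20)*(-3536) = ((2 - 5 - 4*1) + 20)*(-3536) = ((2 - 5 - 4) + 20)*(-3536) = (-7 + 20)*(-3536) = 13*(-3536) = -45968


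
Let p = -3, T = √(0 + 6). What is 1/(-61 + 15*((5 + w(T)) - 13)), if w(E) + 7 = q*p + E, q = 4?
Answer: -233/107903 - 15*√6/215806 ≈ -0.0023296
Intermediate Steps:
T = √6 ≈ 2.4495
w(E) = -19 + E (w(E) = -7 + (4*(-3) + E) = -7 + (-12 + E) = -19 + E)
1/(-61 + 15*((5 + w(T)) - 13)) = 1/(-61 + 15*((5 + (-19 + √6)) - 13)) = 1/(-61 + 15*((-14 + √6) - 13)) = 1/(-61 + 15*(-27 + √6)) = 1/(-61 + (-405 + 15*√6)) = 1/(-466 + 15*√6)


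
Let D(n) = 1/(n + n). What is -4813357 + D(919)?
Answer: -8846950165/1838 ≈ -4.8134e+6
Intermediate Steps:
D(n) = 1/(2*n)
-4813357 + D(919) = -4813357 + (½)/919 = -4813357 + (½)*(1/919) = -4813357 + 1/1838 = -8846950165/1838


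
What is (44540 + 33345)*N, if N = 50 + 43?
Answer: 7243305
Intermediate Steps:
N = 93
(44540 + 33345)*N = (44540 + 33345)*93 = 77885*93 = 7243305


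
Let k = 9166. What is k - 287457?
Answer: -278291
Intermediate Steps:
k - 287457 = 9166 - 287457 = -278291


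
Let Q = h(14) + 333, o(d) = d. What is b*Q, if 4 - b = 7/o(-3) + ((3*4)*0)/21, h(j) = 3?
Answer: 2128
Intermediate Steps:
Q = 336 (Q = 3 + 333 = 336)
b = 19/3 (b = 4 - (7/(-3) + ((3*4)*0)/21) = 4 - (7*(-⅓) + (12*0)*(1/21)) = 4 - (-7/3 + 0*(1/21)) = 4 - (-7/3 + 0) = 4 - 1*(-7/3) = 4 + 7/3 = 19/3 ≈ 6.3333)
b*Q = (19/3)*336 = 2128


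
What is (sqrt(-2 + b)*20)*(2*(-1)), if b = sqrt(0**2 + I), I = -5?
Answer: -40*sqrt(-2 + I*sqrt(5)) ≈ -28.284 - 63.246*I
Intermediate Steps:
b = I*sqrt(5) (b = sqrt(0**2 - 5) = sqrt(0 - 5) = sqrt(-5) = I*sqrt(5) ≈ 2.2361*I)
(sqrt(-2 + b)*20)*(2*(-1)) = (sqrt(-2 + I*sqrt(5))*20)*(2*(-1)) = (20*sqrt(-2 + I*sqrt(5)))*(-2) = -40*sqrt(-2 + I*sqrt(5))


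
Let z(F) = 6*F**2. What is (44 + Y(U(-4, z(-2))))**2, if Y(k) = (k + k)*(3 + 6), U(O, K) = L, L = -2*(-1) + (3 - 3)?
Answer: 6400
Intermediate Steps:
L = 2 (L = 2 + 0 = 2)
U(O, K) = 2
Y(k) = 18*k (Y(k) = (2*k)*9 = 18*k)
(44 + Y(U(-4, z(-2))))**2 = (44 + 18*2)**2 = (44 + 36)**2 = 80**2 = 6400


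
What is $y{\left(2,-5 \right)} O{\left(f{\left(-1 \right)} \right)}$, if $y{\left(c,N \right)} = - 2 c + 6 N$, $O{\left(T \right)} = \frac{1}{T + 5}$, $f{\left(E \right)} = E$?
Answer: $- \frac{17}{2} \approx -8.5$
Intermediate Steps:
$O{\left(T \right)} = \frac{1}{5 + T}$
$y{\left(2,-5 \right)} O{\left(f{\left(-1 \right)} \right)} = \frac{\left(-2\right) 2 + 6 \left(-5\right)}{5 - 1} = \frac{-4 - 30}{4} = \left(-34\right) \frac{1}{4} = - \frac{17}{2}$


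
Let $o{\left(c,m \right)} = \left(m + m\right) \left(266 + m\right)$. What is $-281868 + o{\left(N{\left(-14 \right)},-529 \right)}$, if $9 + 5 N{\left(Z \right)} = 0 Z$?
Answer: $-3614$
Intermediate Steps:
$N{\left(Z \right)} = - \frac{9}{5}$ ($N{\left(Z \right)} = - \frac{9}{5} + \frac{0 Z}{5} = - \frac{9}{5} + \frac{1}{5} \cdot 0 = - \frac{9}{5} + 0 = - \frac{9}{5}$)
$o{\left(c,m \right)} = 2 m \left(266 + m\right)$
$-281868 + o{\left(N{\left(-14 \right)},-529 \right)} = -281868 + 2 \left(-529\right) \left(266 - 529\right) = -281868 + 2 \left(-529\right) \left(-263\right) = -281868 + 278254 = -3614$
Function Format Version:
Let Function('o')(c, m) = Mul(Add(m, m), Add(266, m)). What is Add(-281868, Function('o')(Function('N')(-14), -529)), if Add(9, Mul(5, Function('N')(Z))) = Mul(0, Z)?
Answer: -3614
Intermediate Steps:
Function('N')(Z) = Rational(-9, 5) (Function('N')(Z) = Add(Rational(-9, 5), Mul(Rational(1, 5), Mul(0, Z))) = Add(Rational(-9, 5), Mul(Rational(1, 5), 0)) = Add(Rational(-9, 5), 0) = Rational(-9, 5))
Function('o')(c, m) = Mul(2, m, Add(266, m)) (Function('o')(c, m) = Mul(Mul(2, m), Add(266, m)) = Mul(2, m, Add(266, m)))
Add(-281868, Function('o')(Function('N')(-14), -529)) = Add(-281868, Mul(2, -529, Add(266, -529))) = Add(-281868, Mul(2, -529, -263)) = Add(-281868, 278254) = -3614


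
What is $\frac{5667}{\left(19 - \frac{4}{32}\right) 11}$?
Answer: $\frac{45336}{1661} \approx 27.294$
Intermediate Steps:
$\frac{5667}{\left(19 - \frac{4}{32}\right) 11} = \frac{5667}{\left(19 - \frac{1}{8}\right) 11} = \frac{5667}{\frac{151}{8} \cdot 11} = \frac{5667}{\frac{1661}{8}} = 5667 \cdot \frac{8}{1661} = \frac{45336}{1661}$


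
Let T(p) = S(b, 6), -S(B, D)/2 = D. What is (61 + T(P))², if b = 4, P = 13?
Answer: 2401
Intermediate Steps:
S(B, D) = -2*D
T(p) = -12 (T(p) = -2*6 = -12)
(61 + T(P))² = (61 - 12)² = 49² = 2401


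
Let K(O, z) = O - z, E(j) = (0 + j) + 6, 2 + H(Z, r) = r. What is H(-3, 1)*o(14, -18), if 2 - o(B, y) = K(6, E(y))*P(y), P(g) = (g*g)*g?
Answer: -104978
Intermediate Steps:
H(Z, r) = -2 + r
E(j) = 6 + j (E(j) = j + 6 = 6 + j)
P(g) = g**3 (P(g) = g**2*g = g**3)
o(B, y) = 2 + y**4 (o(B, y) = 2 - (6 - (6 + y))*y**3 = 2 - (6 + (-6 - y))*y**3 = 2 - (-y)*y**3 = 2 - (-1)*y**4 = 2 + y**4)
H(-3, 1)*o(14, -18) = (-2 + 1)*(2 + (-18)**4) = -(2 + 104976) = -1*104978 = -104978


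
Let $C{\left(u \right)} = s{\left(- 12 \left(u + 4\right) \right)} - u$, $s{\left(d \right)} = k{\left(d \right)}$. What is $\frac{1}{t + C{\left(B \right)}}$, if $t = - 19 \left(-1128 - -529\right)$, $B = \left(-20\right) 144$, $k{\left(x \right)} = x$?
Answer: $\frac{1}{48773} \approx 2.0503 \cdot 10^{-5}$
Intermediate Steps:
$s{\left(d \right)} = d$
$B = -2880$
$t = 11381$ ($t = - 19 \left(-1128 + \left(-8 + 537\right)\right) = - 19 \left(-1128 + 529\right) = \left(-19\right) \left(-599\right) = 11381$)
$C{\left(u \right)} = -48 - 13 u$ ($C{\left(u \right)} = - 12 \left(u + 4\right) - u = - 12 \left(4 + u\right) - u = \left(-48 - 12 u\right) - u = -48 - 13 u$)
$\frac{1}{t + C{\left(B \right)}} = \frac{1}{11381 - -37392} = \frac{1}{11381 + \left(-48 + 37440\right)} = \frac{1}{11381 + 37392} = \frac{1}{48773}$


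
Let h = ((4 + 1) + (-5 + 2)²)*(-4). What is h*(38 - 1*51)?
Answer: 728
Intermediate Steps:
h = -56 (h = (5 + (-3)²)*(-4) = (5 + 9)*(-4) = 14*(-4) = -56)
h*(38 - 1*51) = -56*(38 - 1*51) = -56*(38 - 51) = -56*(-13) = 728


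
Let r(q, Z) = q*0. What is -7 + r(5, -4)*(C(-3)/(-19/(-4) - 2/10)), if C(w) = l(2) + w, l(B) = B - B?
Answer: -7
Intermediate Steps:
l(B) = 0
r(q, Z) = 0
C(w) = w (C(w) = 0 + w = w)
-7 + r(5, -4)*(C(-3)/(-19/(-4) - 2/10)) = -7 + 0*(-3/(-19/(-4) - 2/10)) = -7 + 0*(-3/(-19*(-¼) - 2*⅒)) = -7 + 0*(-3/(19/4 - ⅕)) = -7 + 0*(-3/91/20) = -7 + 0*(-3*20/91) = -7 + 0*(-60/91) = -7 + 0 = -7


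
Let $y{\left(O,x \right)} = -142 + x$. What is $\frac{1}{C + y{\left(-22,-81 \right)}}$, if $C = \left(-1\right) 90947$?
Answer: $- \frac{1}{91170} \approx -1.0969 \cdot 10^{-5}$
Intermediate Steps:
$C = -90947$
$\frac{1}{C + y{\left(-22,-81 \right)}} = \frac{1}{-90947 - 223} = \frac{1}{-91170} = - \frac{1}{91170}$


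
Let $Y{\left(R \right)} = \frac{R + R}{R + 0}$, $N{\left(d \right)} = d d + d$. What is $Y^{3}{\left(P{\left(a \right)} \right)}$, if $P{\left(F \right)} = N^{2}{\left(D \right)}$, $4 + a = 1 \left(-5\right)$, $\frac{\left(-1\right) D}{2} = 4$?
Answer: $8$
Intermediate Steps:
$D = -8$ ($D = \left(-2\right) 4 = -8$)
$N{\left(d \right)} = d + d^{2}$ ($N{\left(d \right)} = d^{2} + d = d + d^{2}$)
$a = -9$ ($a = -4 + 1 \left(-5\right) = -4 - 5 = -9$)
$P{\left(F \right)} = 3136$ ($P{\left(F \right)} = \left(- 8 \left(1 - 8\right)\right)^{2} = \left(\left(-8\right) \left(-7\right)\right)^{2} = 56^{2} = 3136$)
$Y{\left(R \right)} = 2$ ($Y{\left(R \right)} = \frac{2 R}{R} = 2$)
$Y^{3}{\left(P{\left(a \right)} \right)} = 2^{3} = 8$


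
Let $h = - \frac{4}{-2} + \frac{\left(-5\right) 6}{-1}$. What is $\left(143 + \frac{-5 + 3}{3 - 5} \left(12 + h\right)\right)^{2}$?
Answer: $34969$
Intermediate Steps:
$h = 32$ ($h = \left(-4\right) \left(- \frac{1}{2}\right) - -30 = 2 + 30 = 32$)
$\left(143 + \frac{-5 + 3}{3 - 5} \left(12 + h\right)\right)^{2} = \left(143 + \frac{-5 + 3}{3 - 5} \left(12 + 32\right)\right)^{2} = \left(143 + - \frac{2}{-2} \cdot 44\right)^{2} = \left(143 + \left(-2\right) \left(- \frac{1}{2}\right) 44\right)^{2} = \left(143 + 1 \cdot 44\right)^{2} = \left(143 + 44\right)^{2} = 187^{2} = 34969$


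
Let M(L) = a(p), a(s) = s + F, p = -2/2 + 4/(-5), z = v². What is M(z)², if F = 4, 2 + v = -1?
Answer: 121/25 ≈ 4.8400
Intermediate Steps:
v = -3 (v = -2 - 1 = -3)
z = 9 (z = (-3)² = 9)
p = -9/5 (p = -2*½ + 4*(-⅕) = -1 - ⅘ = -9/5 ≈ -1.8000)
a(s) = 4 + s (a(s) = s + 4 = 4 + s)
M(L) = 11/5 (M(L) = 4 - 9/5 = 11/5)
M(z)² = (11/5)² = 121/25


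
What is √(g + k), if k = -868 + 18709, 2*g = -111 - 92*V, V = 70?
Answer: √58262/2 ≈ 120.69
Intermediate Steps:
g = -6551/2 (g = (-111 - 92*70)/2 = (-111 - 6440)/2 = (½)*(-6551) = -6551/2 ≈ -3275.5)
k = 17841
√(g + k) = √(-6551/2 + 17841) = √(29131/2) = √58262/2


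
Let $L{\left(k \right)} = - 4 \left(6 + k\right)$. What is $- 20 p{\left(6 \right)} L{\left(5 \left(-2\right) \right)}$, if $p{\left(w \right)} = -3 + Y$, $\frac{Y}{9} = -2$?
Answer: $6720$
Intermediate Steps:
$Y = -18$ ($Y = 9 \left(-2\right) = -18$)
$p{\left(w \right)} = -21$ ($p{\left(w \right)} = -3 - 18 = -21$)
$L{\left(k \right)} = -24 - 4 k$
$- 20 p{\left(6 \right)} L{\left(5 \left(-2\right) \right)} = \left(-20\right) \left(-21\right) \left(-24 - 4 \cdot 5 \left(-2\right)\right) = 420 \left(-24 - -40\right) = 420 \left(-24 + 40\right) = 420 \cdot 16 = 6720$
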